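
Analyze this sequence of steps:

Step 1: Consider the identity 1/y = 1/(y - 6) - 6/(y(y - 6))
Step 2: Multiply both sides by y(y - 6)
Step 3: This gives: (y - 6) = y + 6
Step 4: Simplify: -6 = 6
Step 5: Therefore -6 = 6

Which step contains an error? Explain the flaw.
Step 3: This gives: (y - 6) = y + 6

Step 3 makes a sign error when clearing denominators. Multiplying -6/(y(y - 6)) by y(y - 6) gives -6, not +6. The correct result is (y - 6) = y - 6, which is trivially true, not (y - 6) = y + 6. (Step 1 is a valid identity: 1/(y - 6) - 6/(y(y - 6)) = (y - 6)/(y(y - 6)) = 1/y.)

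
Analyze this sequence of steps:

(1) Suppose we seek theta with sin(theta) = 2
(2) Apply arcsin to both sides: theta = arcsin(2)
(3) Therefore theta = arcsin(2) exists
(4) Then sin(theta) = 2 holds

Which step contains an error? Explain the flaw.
Step 2: Apply arcsin to both sides: theta = arcsin(2)

Step 2 applies arcsin to 2. However, arcsin(x) is only defined for x in [-1, 1] because sin(theta) can only produce values in that range. Since |2| > 1, arcsin(2) is undefined. There is no angle whose sine equals 2.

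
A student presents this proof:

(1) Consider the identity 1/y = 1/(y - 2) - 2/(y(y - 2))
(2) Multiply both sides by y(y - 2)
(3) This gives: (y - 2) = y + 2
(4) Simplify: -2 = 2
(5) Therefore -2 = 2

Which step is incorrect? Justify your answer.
Step 3: This gives: (y - 2) = y + 2

Step 3 makes a sign error when clearing denominators. Multiplying -2/(y(y - 2)) by y(y - 2) gives -2, not +2. The correct result is (y - 2) = y - 2, which is trivially true, not (y - 2) = y + 2. (Step 1 is a valid identity: 1/(y - 2) - 2/(y(y - 2)) = (y - 2)/(y(y - 2)) = 1/y.)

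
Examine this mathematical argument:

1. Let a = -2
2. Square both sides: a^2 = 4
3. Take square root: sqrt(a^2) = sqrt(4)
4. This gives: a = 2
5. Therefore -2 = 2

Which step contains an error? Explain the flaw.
Step 4: This gives: a = 2

Step 4 incorrectly states that sqrt(a^2) = a. The correct identity is sqrt(a^2) = |a|. Since a = -2 < 0, we have sqrt(a^2) = |-2| = 2, not a = -2.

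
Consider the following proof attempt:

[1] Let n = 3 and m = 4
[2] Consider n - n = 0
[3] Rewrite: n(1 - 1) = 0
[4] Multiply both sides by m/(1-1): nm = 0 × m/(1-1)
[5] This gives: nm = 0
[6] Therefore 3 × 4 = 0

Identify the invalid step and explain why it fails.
Step 4: Multiply both sides by m/(1-1): nm = 0 × m/(1-1)

Step 4 multiplies both sides by m/(1-1). However, 1-1 = 0, so this is multiplication by m/0, which is undefined. We cannot multiply by an undefined expression.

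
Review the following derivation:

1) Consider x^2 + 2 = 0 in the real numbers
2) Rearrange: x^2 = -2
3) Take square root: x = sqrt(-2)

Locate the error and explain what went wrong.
Step 3: Take square root: x = sqrt(-2)

Step 3 takes the square root of -2, which is negative. In the real number system, the square root of a negative number is undefined. The equation x^2 + 2 = 0 has no real solutions. Square roots of negative numbers only exist in the complex numbers.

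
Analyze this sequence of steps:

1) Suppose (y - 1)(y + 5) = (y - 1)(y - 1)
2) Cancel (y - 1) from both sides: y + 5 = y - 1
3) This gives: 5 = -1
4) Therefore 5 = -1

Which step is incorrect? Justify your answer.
Step 2: Cancel (y - 1) from both sides: y + 5 = y - 1

Step 2 cancels (y - 1) from both sides. This is only valid if (y - 1) ≠ 0, i.e., y ≠ 1. When y = 1, both sides equal zero regardless of the other factors. The correct approach requires considering y = 1 as a separate case.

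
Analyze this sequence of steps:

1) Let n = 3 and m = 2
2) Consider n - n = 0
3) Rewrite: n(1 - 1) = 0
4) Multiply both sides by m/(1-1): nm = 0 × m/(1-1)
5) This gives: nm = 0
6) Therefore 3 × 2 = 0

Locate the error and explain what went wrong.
Step 4: Multiply both sides by m/(1-1): nm = 0 × m/(1-1)

Step 4 multiplies both sides by m/(1-1). However, 1-1 = 0, so this is multiplication by m/0, which is undefined. We cannot multiply by an undefined expression.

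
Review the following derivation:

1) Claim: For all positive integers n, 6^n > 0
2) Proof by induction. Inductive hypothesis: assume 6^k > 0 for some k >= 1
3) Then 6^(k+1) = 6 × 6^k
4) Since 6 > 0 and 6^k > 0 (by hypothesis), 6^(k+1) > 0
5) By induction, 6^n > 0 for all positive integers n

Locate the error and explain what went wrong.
Step 5: By induction, 6^n > 0 for all positive integers n

Step 5 concludes the proof by induction, but no base case was ever established. A valid induction proof requires: (1) a base case proving 6^1 > 0, and (2) an inductive step showing IF 6^k > 0 THEN 6^(k+1) > 0. Steps 2-4 correctly establish the inductive step, but without the base case the conclusion in step 5 does not follow.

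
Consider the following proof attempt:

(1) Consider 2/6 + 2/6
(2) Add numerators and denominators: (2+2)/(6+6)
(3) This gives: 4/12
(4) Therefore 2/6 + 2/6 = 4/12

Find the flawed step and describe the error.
Step 2: Add numerators and denominators: (2+2)/(6+6)

Step 2 incorrectly adds fractions by separately adding numerators and denominators. This is wrong. The correct method requires a common denominator: 2/6 + 2/6 = (2×6 + 2×6)/(6×6) = 24/36 = 2/3. The method used gives 4/12, which is different.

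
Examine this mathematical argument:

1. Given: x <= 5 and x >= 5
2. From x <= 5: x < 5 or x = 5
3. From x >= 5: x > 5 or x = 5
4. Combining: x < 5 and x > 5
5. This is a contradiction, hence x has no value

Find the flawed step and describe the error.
Step 4: Combining: x < 5 and x > 5

Step 4 incorrectly combines the conditions. From x <= 5 and x >= 5, the intersection is x = 5. The error treats the 'or' cases as 'and' requirements. The correct conclusion is that x = 5 is the unique solution, not that no solution exists.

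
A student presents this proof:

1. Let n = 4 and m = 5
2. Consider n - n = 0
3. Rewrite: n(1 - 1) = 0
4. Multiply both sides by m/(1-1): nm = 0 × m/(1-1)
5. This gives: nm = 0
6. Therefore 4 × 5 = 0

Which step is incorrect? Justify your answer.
Step 4: Multiply both sides by m/(1-1): nm = 0 × m/(1-1)

Step 4 multiplies both sides by m/(1-1). However, 1-1 = 0, so this is multiplication by m/0, which is undefined. We cannot multiply by an undefined expression.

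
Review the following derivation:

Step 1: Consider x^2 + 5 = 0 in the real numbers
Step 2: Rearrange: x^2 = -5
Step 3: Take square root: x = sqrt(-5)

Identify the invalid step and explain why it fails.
Step 3: Take square root: x = sqrt(-5)

Step 3 takes the square root of -5, which is negative. In the real number system, the square root of a negative number is undefined. The equation x^2 + 5 = 0 has no real solutions. Square roots of negative numbers only exist in the complex numbers.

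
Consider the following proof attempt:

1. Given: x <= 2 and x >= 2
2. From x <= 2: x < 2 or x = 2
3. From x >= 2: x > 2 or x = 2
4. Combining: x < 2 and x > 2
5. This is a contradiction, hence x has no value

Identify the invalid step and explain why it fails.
Step 4: Combining: x < 2 and x > 2

Step 4 incorrectly combines the conditions. From x <= 2 and x >= 2, the intersection is x = 2. The error treats the 'or' cases as 'and' requirements. The correct conclusion is that x = 2 is the unique solution, not that no solution exists.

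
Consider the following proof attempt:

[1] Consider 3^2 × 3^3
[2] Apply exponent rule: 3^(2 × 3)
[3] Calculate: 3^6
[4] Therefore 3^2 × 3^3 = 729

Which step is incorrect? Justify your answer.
Step 2: Apply exponent rule: 3^(2 × 3)

Step 2 incorrectly states that a^b × a^c = a^(b×c). The correct rule is a^b × a^c = a^(b+c). The actual value is 3^2 × 3^3 = 3^5 = 243, not 3^6 = 729.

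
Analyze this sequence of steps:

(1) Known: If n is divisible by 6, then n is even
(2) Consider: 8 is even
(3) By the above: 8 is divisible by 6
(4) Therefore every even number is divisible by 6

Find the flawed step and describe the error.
Step 3: By the above: 8 is divisible by 6

Step 3 commits the fallacy of affirming the consequent. The known fact 'divisible by 6 → even' does NOT imply 'even → divisible by 6'. That would be the converse, which is false. For example, 8 is even but 8 ÷ 6 = 1.33, which is not an integer.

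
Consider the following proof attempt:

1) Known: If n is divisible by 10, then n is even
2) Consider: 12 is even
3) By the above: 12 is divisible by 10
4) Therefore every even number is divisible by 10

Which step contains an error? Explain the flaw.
Step 3: By the above: 12 is divisible by 10

Step 3 commits the fallacy of affirming the consequent. The known fact 'divisible by 10 → even' does NOT imply 'even → divisible by 10'. That would be the converse, which is false. For example, 12 is even but 12 ÷ 10 = 1.20, which is not an integer.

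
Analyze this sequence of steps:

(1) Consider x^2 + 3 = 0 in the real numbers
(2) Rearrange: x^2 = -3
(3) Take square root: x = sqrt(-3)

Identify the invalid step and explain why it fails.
Step 3: Take square root: x = sqrt(-3)

Step 3 takes the square root of -3, which is negative. In the real number system, the square root of a negative number is undefined. The equation x^2 + 3 = 0 has no real solutions. Square roots of negative numbers only exist in the complex numbers.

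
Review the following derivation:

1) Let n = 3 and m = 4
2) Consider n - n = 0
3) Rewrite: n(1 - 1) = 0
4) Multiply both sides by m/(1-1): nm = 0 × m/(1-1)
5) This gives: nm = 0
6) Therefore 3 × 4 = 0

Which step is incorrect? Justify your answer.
Step 4: Multiply both sides by m/(1-1): nm = 0 × m/(1-1)

Step 4 multiplies both sides by m/(1-1). However, 1-1 = 0, so this is multiplication by m/0, which is undefined. We cannot multiply by an undefined expression.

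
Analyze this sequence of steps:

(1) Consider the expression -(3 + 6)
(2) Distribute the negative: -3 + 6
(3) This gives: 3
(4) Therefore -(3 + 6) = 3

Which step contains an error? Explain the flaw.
Step 2: Distribute the negative: -3 + 6

Step 2 incorrectly distributes the negative sign. The correct distribution is -(3 + 6) = -3 - 6 = -9. The negative must be applied to both terms, not just the first. The error treats -(3 + 6) as -3 + 6, which equals 3 instead of -9.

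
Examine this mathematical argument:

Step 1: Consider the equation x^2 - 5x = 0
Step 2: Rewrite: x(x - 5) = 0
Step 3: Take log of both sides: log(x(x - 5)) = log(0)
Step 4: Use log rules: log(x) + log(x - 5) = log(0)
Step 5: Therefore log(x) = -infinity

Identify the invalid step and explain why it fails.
Step 3: Take log of both sides: log(x(x - 5)) = log(0)

Step 3 takes the logarithm of both sides, resulting in log(0) on the right side. The logarithm is only defined for positive numbers; log(0) is undefined (approaches negative infinity). This operation is invalid.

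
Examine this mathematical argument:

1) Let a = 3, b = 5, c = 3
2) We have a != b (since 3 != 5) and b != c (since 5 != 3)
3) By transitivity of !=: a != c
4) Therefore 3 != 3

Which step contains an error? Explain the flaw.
Step 3: By transitivity of !=: a != c

Step 3 incorrectly applies transitivity to the '!=' relation. Transitivity states: if a R b and b R c, then a R c. However, '!=' is not transitive. Counterexample: 3 != 5 and 5 != 3, but 3 = 3 (both equal 3). Transitivity holds for relations like <, <=, =, but not for !=.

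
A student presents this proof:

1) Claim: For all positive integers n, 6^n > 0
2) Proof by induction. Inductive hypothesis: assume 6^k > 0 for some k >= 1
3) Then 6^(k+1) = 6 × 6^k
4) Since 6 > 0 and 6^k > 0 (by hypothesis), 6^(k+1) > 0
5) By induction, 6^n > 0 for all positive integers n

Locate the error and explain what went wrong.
Step 5: By induction, 6^n > 0 for all positive integers n

Step 5 concludes the proof by induction, but no base case was ever established. A valid induction proof requires: (1) a base case proving 6^1 > 0, and (2) an inductive step showing IF 6^k > 0 THEN 6^(k+1) > 0. Steps 2-4 correctly establish the inductive step, but without the base case the conclusion in step 5 does not follow.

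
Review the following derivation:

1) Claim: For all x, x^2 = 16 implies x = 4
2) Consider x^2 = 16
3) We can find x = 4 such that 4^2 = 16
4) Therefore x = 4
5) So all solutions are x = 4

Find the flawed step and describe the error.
Step 4: Therefore x = 4

Step 4 incorrectly concludes that x = 4 is the only solution. The proof shows that x = 4 is A solution (existence), but does not show it is the ONLY solution (uniqueness). In fact, x = -4 is also a solution since (-4)^2 = 16. Finding one solution doesn't prove there are no others.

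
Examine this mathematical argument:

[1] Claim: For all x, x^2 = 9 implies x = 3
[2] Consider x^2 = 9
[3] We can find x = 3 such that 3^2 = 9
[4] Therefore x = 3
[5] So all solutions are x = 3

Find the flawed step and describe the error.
Step 4: Therefore x = 3

Step 4 incorrectly concludes that x = 3 is the only solution. The proof shows that x = 3 is A solution (existence), but does not show it is the ONLY solution (uniqueness). In fact, x = -3 is also a solution since (-3)^2 = 9. Finding one solution doesn't prove there are no others.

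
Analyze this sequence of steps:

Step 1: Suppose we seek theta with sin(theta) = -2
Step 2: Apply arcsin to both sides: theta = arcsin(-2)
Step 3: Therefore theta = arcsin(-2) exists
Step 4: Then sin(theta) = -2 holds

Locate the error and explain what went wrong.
Step 2: Apply arcsin to both sides: theta = arcsin(-2)

Step 2 applies arcsin to -2. However, arcsin(x) is only defined for x in [-1, 1] because sin(theta) can only produce values in that range. Since |-2| > 1, arcsin(-2) is undefined. There is no angle whose sine equals -2.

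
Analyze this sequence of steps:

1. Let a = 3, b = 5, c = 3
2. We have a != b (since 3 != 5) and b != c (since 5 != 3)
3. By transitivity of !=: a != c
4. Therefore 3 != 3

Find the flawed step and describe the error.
Step 3: By transitivity of !=: a != c

Step 3 incorrectly applies transitivity to the '!=' relation. Transitivity states: if a R b and b R c, then a R c. However, '!=' is not transitive. Counterexample: 3 != 5 and 5 != 3, but 3 = 3 (both equal 3). Transitivity holds for relations like <, <=, =, but not for !=.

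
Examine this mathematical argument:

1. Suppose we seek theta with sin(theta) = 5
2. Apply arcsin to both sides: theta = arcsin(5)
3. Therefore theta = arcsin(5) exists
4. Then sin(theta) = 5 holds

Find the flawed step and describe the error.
Step 2: Apply arcsin to both sides: theta = arcsin(5)

Step 2 applies arcsin to 5. However, arcsin(x) is only defined for x in [-1, 1] because sin(theta) can only produce values in that range. Since |5| > 1, arcsin(5) is undefined. There is no angle whose sine equals 5.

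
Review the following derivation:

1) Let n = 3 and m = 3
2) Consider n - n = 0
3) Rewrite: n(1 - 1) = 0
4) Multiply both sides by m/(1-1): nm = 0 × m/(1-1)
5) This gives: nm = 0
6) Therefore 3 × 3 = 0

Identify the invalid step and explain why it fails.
Step 4: Multiply both sides by m/(1-1): nm = 0 × m/(1-1)

Step 4 multiplies both sides by m/(1-1). However, 1-1 = 0, so this is multiplication by m/0, which is undefined. We cannot multiply by an undefined expression.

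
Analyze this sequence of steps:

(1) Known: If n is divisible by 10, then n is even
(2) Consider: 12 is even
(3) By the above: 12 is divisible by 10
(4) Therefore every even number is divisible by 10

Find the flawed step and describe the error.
Step 3: By the above: 12 is divisible by 10

Step 3 commits the fallacy of affirming the consequent. The known fact 'divisible by 10 → even' does NOT imply 'even → divisible by 10'. That would be the converse, which is false. For example, 12 is even but 12 ÷ 10 = 1.20, which is not an integer.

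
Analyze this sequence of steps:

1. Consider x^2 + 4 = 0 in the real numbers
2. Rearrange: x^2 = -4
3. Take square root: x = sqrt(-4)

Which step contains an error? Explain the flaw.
Step 3: Take square root: x = sqrt(-4)

Step 3 takes the square root of -4, which is negative. In the real number system, the square root of a negative number is undefined. The equation x^2 + 4 = 0 has no real solutions. Square roots of negative numbers only exist in the complex numbers.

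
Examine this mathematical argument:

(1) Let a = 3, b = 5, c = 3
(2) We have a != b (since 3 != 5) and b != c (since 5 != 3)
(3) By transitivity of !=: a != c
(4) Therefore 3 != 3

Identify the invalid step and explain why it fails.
Step 3: By transitivity of !=: a != c

Step 3 incorrectly applies transitivity to the '!=' relation. Transitivity states: if a R b and b R c, then a R c. However, '!=' is not transitive. Counterexample: 3 != 5 and 5 != 3, but 3 = 3 (both equal 3). Transitivity holds for relations like <, <=, =, but not for !=.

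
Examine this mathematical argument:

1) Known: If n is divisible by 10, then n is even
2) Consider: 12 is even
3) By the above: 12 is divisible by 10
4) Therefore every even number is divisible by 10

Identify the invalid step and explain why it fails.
Step 3: By the above: 12 is divisible by 10

Step 3 commits the fallacy of affirming the consequent. The known fact 'divisible by 10 → even' does NOT imply 'even → divisible by 10'. That would be the converse, which is false. For example, 12 is even but 12 ÷ 10 = 1.20, which is not an integer.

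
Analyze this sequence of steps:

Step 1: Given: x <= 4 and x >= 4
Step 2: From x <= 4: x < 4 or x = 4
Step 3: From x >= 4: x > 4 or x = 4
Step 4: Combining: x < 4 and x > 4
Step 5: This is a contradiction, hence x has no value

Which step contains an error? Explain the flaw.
Step 4: Combining: x < 4 and x > 4

Step 4 incorrectly combines the conditions. From x <= 4 and x >= 4, the intersection is x = 4. The error treats the 'or' cases as 'and' requirements. The correct conclusion is that x = 4 is the unique solution, not that no solution exists.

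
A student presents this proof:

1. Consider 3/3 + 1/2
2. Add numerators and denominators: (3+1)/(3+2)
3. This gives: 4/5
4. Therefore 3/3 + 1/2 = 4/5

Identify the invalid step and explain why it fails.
Step 2: Add numerators and denominators: (3+1)/(3+2)

Step 2 incorrectly adds fractions by separately adding numerators and denominators. This is wrong. The correct method requires a common denominator: 3/3 + 1/2 = (3×2 + 1×3)/(3×2) = 9/6 = 3/2. The method used gives 4/5, which is different.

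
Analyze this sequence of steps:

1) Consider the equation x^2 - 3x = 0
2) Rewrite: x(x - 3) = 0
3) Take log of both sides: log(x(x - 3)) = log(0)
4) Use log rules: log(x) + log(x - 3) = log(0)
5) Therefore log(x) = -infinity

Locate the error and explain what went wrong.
Step 3: Take log of both sides: log(x(x - 3)) = log(0)

Step 3 takes the logarithm of both sides, resulting in log(0) on the right side. The logarithm is only defined for positive numbers; log(0) is undefined (approaches negative infinity). This operation is invalid.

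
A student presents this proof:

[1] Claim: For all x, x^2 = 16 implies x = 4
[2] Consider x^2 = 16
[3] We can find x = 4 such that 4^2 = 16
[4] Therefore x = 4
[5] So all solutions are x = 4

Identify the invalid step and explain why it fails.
Step 4: Therefore x = 4

Step 4 incorrectly concludes that x = 4 is the only solution. The proof shows that x = 4 is A solution (existence), but does not show it is the ONLY solution (uniqueness). In fact, x = -4 is also a solution since (-4)^2 = 16. Finding one solution doesn't prove there are no others.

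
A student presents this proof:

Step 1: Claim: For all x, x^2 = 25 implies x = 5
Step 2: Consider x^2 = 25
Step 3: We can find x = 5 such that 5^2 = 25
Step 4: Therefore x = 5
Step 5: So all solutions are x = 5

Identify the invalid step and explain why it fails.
Step 4: Therefore x = 5

Step 4 incorrectly concludes that x = 5 is the only solution. The proof shows that x = 5 is A solution (existence), but does not show it is the ONLY solution (uniqueness). In fact, x = -5 is also a solution since (-5)^2 = 25. Finding one solution doesn't prove there are no others.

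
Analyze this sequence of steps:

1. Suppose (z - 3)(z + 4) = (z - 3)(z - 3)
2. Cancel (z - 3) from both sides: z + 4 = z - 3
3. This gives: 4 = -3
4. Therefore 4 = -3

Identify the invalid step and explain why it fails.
Step 2: Cancel (z - 3) from both sides: z + 4 = z - 3

Step 2 cancels (z - 3) from both sides. This is only valid if (z - 3) ≠ 0, i.e., z ≠ 3. When z = 3, both sides equal zero regardless of the other factors. The correct approach requires considering z = 3 as a separate case.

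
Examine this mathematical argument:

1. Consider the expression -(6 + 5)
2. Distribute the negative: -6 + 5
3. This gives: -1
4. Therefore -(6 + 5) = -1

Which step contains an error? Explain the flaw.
Step 2: Distribute the negative: -6 + 5

Step 2 incorrectly distributes the negative sign. The correct distribution is -(6 + 5) = -6 - 5 = -11. The negative must be applied to both terms, not just the first. The error treats -(6 + 5) as -6 + 5, which equals -1 instead of -11.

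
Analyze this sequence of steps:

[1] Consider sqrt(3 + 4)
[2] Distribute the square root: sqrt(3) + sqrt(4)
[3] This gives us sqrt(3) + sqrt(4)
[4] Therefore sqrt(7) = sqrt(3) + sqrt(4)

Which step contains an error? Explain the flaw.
Step 2: Distribute the square root: sqrt(3) + sqrt(4)

Step 2 incorrectly 'distributes' the square root over addition. The square root function does not distribute: sqrt(a + b) ≠ sqrt(a) + sqrt(b). In fact, sqrt(3 + 4) = sqrt(7) ≈ 2.6458, while sqrt(3) + sqrt(4) ≈ 3.7321.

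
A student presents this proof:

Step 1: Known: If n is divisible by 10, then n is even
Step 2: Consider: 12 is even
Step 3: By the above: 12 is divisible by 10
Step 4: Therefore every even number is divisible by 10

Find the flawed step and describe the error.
Step 3: By the above: 12 is divisible by 10

Step 3 commits the fallacy of affirming the consequent. The known fact 'divisible by 10 → even' does NOT imply 'even → divisible by 10'. That would be the converse, which is false. For example, 12 is even but 12 ÷ 10 = 1.20, which is not an integer.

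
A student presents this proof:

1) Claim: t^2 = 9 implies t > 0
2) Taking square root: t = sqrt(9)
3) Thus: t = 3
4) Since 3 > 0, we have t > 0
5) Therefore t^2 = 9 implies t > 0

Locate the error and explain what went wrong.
Step 2: Taking square root: t = sqrt(9)

Step 2 takes the square root and assumes the positive root only. The equation t^2 = 9 actually has two solutions: t = 3 and t = -3. The proof silently assumes t > 0 without justification, then uses this assumption to conclude t > 0, which is circular. The counterexample t = -3 shows the claim is false.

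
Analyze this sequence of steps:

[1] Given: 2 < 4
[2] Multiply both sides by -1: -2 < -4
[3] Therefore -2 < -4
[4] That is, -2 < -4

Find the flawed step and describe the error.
Step 2: Multiply both sides by -1: -2 < -4

Step 2 multiplies both sides by -1 but fails to reverse the inequality sign. When multiplying (or dividing) an inequality by a negative number, the direction must be reversed. Since 2 < 4, we should get -2 > -4, i.e., -2 > -4.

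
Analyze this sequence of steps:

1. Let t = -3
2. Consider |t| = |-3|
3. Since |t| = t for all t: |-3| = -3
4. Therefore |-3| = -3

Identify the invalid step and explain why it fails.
Step 3: Since |t| = t for all t: |-3| = -3

Step 3 incorrectly states that |t| = t for all t. The correct definition is |t| = t when t >= 0, and |t| = -t when t < 0. Since -3 < 0, we have |-3| = -(-3) = 3, not -3.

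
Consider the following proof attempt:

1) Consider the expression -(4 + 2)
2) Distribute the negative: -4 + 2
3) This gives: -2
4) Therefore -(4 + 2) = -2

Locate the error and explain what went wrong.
Step 2: Distribute the negative: -4 + 2

Step 2 incorrectly distributes the negative sign. The correct distribution is -(4 + 2) = -4 - 2 = -6. The negative must be applied to both terms, not just the first. The error treats -(4 + 2) as -4 + 2, which equals -2 instead of -6.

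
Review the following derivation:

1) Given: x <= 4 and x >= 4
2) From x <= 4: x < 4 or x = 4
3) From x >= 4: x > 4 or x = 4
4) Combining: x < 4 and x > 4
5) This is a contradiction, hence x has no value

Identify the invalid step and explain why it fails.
Step 4: Combining: x < 4 and x > 4

Step 4 incorrectly combines the conditions. From x <= 4 and x >= 4, the intersection is x = 4. The error treats the 'or' cases as 'and' requirements. The correct conclusion is that x = 4 is the unique solution, not that no solution exists.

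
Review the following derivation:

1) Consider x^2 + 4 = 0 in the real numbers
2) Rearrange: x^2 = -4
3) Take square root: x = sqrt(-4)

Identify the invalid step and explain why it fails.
Step 3: Take square root: x = sqrt(-4)

Step 3 takes the square root of -4, which is negative. In the real number system, the square root of a negative number is undefined. The equation x^2 + 4 = 0 has no real solutions. Square roots of negative numbers only exist in the complex numbers.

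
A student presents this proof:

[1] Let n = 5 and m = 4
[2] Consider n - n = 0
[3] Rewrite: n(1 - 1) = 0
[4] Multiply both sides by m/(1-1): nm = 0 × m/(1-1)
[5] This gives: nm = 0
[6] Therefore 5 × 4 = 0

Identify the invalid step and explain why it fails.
Step 4: Multiply both sides by m/(1-1): nm = 0 × m/(1-1)

Step 4 multiplies both sides by m/(1-1). However, 1-1 = 0, so this is multiplication by m/0, which is undefined. We cannot multiply by an undefined expression.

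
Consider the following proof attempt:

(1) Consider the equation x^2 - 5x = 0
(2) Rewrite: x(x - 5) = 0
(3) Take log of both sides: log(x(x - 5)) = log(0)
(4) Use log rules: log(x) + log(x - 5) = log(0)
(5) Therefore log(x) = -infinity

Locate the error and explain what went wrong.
Step 3: Take log of both sides: log(x(x - 5)) = log(0)

Step 3 takes the logarithm of both sides, resulting in log(0) on the right side. The logarithm is only defined for positive numbers; log(0) is undefined (approaches negative infinity). This operation is invalid.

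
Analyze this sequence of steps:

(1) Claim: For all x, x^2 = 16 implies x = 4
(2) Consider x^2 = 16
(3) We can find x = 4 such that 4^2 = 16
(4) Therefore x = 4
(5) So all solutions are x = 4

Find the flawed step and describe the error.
Step 4: Therefore x = 4

Step 4 incorrectly concludes that x = 4 is the only solution. The proof shows that x = 4 is A solution (existence), but does not show it is the ONLY solution (uniqueness). In fact, x = -4 is also a solution since (-4)^2 = 16. Finding one solution doesn't prove there are no others.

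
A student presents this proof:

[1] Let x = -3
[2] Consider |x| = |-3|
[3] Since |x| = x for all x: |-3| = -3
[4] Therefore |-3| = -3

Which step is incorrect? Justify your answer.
Step 3: Since |x| = x for all x: |-3| = -3

Step 3 incorrectly states that |x| = x for all x. The correct definition is |x| = x when x >= 0, and |x| = -x when x < 0. Since -3 < 0, we have |-3| = -(-3) = 3, not -3.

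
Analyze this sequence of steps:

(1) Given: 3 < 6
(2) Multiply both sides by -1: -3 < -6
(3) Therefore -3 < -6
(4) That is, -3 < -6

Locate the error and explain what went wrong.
Step 2: Multiply both sides by -1: -3 < -6

Step 2 multiplies both sides by -1 but fails to reverse the inequality sign. When multiplying (or dividing) an inequality by a negative number, the direction must be reversed. Since 3 < 6, we should get -3 > -6, i.e., -3 > -6.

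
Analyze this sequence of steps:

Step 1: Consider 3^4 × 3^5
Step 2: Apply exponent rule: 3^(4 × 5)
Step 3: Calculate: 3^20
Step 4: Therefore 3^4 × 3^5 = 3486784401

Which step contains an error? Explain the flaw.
Step 2: Apply exponent rule: 3^(4 × 5)

Step 2 incorrectly states that a^b × a^c = a^(b×c). The correct rule is a^b × a^c = a^(b+c). The actual value is 3^4 × 3^5 = 3^9 = 19683, not 3^20 = 3486784401.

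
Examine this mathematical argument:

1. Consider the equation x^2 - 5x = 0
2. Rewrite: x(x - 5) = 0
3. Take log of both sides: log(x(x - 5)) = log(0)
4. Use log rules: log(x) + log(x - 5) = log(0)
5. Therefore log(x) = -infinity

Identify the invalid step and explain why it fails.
Step 3: Take log of both sides: log(x(x - 5)) = log(0)

Step 3 takes the logarithm of both sides, resulting in log(0) on the right side. The logarithm is only defined for positive numbers; log(0) is undefined (approaches negative infinity). This operation is invalid.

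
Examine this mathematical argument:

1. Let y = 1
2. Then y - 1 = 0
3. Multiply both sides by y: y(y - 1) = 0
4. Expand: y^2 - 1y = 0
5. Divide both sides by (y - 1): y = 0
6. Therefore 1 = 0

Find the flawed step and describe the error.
Step 5: Divide both sides by (y - 1): y = 0

Step 5 divides both sides by (y - 1). However, since y = 1, we have (y - 1) = 0. Division by zero is undefined, making this step invalid.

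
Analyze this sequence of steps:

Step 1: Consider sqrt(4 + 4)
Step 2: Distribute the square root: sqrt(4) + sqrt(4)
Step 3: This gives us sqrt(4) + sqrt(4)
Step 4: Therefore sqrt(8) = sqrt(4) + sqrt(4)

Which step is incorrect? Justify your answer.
Step 2: Distribute the square root: sqrt(4) + sqrt(4)

Step 2 incorrectly 'distributes' the square root over addition. The square root function does not distribute: sqrt(a + b) ≠ sqrt(a) + sqrt(b). In fact, sqrt(4 + 4) = sqrt(8) ≈ 2.8284, while sqrt(4) + sqrt(4) ≈ 4.0000.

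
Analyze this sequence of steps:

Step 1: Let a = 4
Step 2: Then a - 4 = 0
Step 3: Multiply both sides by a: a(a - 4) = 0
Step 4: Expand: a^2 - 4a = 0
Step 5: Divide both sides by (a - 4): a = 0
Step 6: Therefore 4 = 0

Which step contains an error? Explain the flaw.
Step 5: Divide both sides by (a - 4): a = 0

Step 5 divides both sides by (a - 4). However, since a = 4, we have (a - 4) = 0. Division by zero is undefined, making this step invalid.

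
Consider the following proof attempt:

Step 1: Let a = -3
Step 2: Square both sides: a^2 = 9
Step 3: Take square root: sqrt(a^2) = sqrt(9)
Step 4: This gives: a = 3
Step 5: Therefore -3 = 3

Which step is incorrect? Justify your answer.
Step 4: This gives: a = 3

Step 4 incorrectly states that sqrt(a^2) = a. The correct identity is sqrt(a^2) = |a|. Since a = -3 < 0, we have sqrt(a^2) = |-3| = 3, not a = -3.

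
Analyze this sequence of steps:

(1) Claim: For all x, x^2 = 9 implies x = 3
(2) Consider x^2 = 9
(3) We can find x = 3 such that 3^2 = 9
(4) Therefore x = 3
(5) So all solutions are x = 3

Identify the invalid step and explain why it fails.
Step 4: Therefore x = 3

Step 4 incorrectly concludes that x = 3 is the only solution. The proof shows that x = 3 is A solution (existence), but does not show it is the ONLY solution (uniqueness). In fact, x = -3 is also a solution since (-3)^2 = 9. Finding one solution doesn't prove there are no others.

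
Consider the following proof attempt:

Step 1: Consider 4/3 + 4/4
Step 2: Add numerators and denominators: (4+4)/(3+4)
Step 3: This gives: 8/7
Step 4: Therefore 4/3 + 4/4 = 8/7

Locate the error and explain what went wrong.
Step 2: Add numerators and denominators: (4+4)/(3+4)

Step 2 incorrectly adds fractions by separately adding numerators and denominators. This is wrong. The correct method requires a common denominator: 4/3 + 4/4 = (4×4 + 4×3)/(3×4) = 28/12 = 7/3. The method used gives 8/7, which is different.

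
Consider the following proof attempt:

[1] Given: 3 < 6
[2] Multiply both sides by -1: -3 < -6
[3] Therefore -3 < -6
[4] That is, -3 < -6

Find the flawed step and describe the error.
Step 2: Multiply both sides by -1: -3 < -6

Step 2 multiplies both sides by -1 but fails to reverse the inequality sign. When multiplying (or dividing) an inequality by a negative number, the direction must be reversed. Since 3 < 6, we should get -3 > -6, i.e., -3 > -6.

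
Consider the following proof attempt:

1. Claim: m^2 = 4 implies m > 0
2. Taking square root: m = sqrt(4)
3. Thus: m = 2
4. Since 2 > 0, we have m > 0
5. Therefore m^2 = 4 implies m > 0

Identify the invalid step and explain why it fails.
Step 2: Taking square root: m = sqrt(4)

Step 2 takes the square root and assumes the positive root only. The equation m^2 = 4 actually has two solutions: m = 2 and m = -2. The proof silently assumes m > 0 without justification, then uses this assumption to conclude m > 0, which is circular. The counterexample m = -2 shows the claim is false.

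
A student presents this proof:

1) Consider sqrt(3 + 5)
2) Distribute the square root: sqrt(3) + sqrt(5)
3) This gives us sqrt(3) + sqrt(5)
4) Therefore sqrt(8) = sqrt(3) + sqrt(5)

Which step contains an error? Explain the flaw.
Step 2: Distribute the square root: sqrt(3) + sqrt(5)

Step 2 incorrectly 'distributes' the square root over addition. The square root function does not distribute: sqrt(a + b) ≠ sqrt(a) + sqrt(b). In fact, sqrt(3 + 5) = sqrt(8) ≈ 2.8284, while sqrt(3) + sqrt(5) ≈ 3.9681.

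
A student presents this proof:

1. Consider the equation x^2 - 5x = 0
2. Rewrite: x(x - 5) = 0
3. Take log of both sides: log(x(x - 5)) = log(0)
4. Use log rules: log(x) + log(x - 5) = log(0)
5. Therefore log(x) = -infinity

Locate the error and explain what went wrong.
Step 3: Take log of both sides: log(x(x - 5)) = log(0)

Step 3 takes the logarithm of both sides, resulting in log(0) on the right side. The logarithm is only defined for positive numbers; log(0) is undefined (approaches negative infinity). This operation is invalid.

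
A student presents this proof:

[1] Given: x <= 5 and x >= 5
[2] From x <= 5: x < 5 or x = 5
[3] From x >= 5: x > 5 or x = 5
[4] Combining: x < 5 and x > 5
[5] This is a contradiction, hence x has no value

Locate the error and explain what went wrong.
Step 4: Combining: x < 5 and x > 5

Step 4 incorrectly combines the conditions. From x <= 5 and x >= 5, the intersection is x = 5. The error treats the 'or' cases as 'and' requirements. The correct conclusion is that x = 5 is the unique solution, not that no solution exists.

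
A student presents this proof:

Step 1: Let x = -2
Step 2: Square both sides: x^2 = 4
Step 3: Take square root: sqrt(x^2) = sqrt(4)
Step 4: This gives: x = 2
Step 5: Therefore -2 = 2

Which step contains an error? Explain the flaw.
Step 4: This gives: x = 2

Step 4 incorrectly states that sqrt(x^2) = x. The correct identity is sqrt(x^2) = |x|. Since x = -2 < 0, we have sqrt(x^2) = |-2| = 2, not x = -2.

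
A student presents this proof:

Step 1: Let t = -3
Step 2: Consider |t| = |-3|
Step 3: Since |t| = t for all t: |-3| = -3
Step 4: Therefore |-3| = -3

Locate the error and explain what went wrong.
Step 3: Since |t| = t for all t: |-3| = -3

Step 3 incorrectly states that |t| = t for all t. The correct definition is |t| = t when t >= 0, and |t| = -t when t < 0. Since -3 < 0, we have |-3| = -(-3) = 3, not -3.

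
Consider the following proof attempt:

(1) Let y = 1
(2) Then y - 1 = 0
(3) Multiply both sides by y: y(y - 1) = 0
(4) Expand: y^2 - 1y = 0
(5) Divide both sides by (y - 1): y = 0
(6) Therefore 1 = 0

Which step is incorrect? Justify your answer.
Step 5: Divide both sides by (y - 1): y = 0

Step 5 divides both sides by (y - 1). However, since y = 1, we have (y - 1) = 0. Division by zero is undefined, making this step invalid.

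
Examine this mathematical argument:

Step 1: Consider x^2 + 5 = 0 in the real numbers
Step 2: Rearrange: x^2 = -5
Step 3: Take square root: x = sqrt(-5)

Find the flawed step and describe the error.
Step 3: Take square root: x = sqrt(-5)

Step 3 takes the square root of -5, which is negative. In the real number system, the square root of a negative number is undefined. The equation x^2 + 5 = 0 has no real solutions. Square roots of negative numbers only exist in the complex numbers.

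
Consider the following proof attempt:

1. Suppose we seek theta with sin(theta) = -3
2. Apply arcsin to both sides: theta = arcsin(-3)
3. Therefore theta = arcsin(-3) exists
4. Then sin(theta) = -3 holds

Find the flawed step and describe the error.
Step 2: Apply arcsin to both sides: theta = arcsin(-3)

Step 2 applies arcsin to -3. However, arcsin(x) is only defined for x in [-1, 1] because sin(theta) can only produce values in that range. Since |-3| > 1, arcsin(-3) is undefined. There is no angle whose sine equals -3.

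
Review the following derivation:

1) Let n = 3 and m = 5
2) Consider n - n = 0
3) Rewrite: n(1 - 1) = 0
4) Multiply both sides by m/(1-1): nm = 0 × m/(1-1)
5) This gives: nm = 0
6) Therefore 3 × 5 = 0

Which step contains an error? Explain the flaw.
Step 4: Multiply both sides by m/(1-1): nm = 0 × m/(1-1)

Step 4 multiplies both sides by m/(1-1). However, 1-1 = 0, so this is multiplication by m/0, which is undefined. We cannot multiply by an undefined expression.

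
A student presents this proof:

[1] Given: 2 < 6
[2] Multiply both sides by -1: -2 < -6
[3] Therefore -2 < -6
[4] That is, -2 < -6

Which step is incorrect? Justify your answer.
Step 2: Multiply both sides by -1: -2 < -6

Step 2 multiplies both sides by -1 but fails to reverse the inequality sign. When multiplying (or dividing) an inequality by a negative number, the direction must be reversed. Since 2 < 6, we should get -2 > -6, i.e., -2 > -6.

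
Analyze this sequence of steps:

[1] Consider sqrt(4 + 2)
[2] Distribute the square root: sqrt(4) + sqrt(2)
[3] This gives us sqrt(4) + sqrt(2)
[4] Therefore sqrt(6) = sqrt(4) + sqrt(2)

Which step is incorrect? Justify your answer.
Step 2: Distribute the square root: sqrt(4) + sqrt(2)

Step 2 incorrectly 'distributes' the square root over addition. The square root function does not distribute: sqrt(a + b) ≠ sqrt(a) + sqrt(b). In fact, sqrt(4 + 2) = sqrt(6) ≈ 2.4495, while sqrt(4) + sqrt(2) ≈ 3.4142.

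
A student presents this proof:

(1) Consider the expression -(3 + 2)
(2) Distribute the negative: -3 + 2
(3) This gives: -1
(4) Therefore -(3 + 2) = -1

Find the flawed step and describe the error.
Step 2: Distribute the negative: -3 + 2

Step 2 incorrectly distributes the negative sign. The correct distribution is -(3 + 2) = -3 - 2 = -5. The negative must be applied to both terms, not just the first. The error treats -(3 + 2) as -3 + 2, which equals -1 instead of -5.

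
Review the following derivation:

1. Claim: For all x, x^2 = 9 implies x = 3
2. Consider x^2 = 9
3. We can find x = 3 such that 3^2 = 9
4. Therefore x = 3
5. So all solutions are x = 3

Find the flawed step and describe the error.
Step 4: Therefore x = 3

Step 4 incorrectly concludes that x = 3 is the only solution. The proof shows that x = 3 is A solution (existence), but does not show it is the ONLY solution (uniqueness). In fact, x = -3 is also a solution since (-3)^2 = 9. Finding one solution doesn't prove there are no others.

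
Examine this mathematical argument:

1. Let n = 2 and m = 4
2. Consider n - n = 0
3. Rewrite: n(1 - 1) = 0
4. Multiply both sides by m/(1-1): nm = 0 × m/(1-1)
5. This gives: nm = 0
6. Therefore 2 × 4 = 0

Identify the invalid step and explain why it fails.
Step 4: Multiply both sides by m/(1-1): nm = 0 × m/(1-1)

Step 4 multiplies both sides by m/(1-1). However, 1-1 = 0, so this is multiplication by m/0, which is undefined. We cannot multiply by an undefined expression.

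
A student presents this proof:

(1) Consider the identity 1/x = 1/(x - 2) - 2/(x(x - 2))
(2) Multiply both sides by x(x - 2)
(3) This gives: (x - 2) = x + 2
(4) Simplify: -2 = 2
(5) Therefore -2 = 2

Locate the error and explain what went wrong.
Step 3: This gives: (x - 2) = x + 2

Step 3 makes a sign error when clearing denominators. Multiplying -2/(x(x - 2)) by x(x - 2) gives -2, not +2. The correct result is (x - 2) = x - 2, which is trivially true, not (x - 2) = x + 2. (Step 1 is a valid identity: 1/(x - 2) - 2/(x(x - 2)) = (x - 2)/(x(x - 2)) = 1/x.)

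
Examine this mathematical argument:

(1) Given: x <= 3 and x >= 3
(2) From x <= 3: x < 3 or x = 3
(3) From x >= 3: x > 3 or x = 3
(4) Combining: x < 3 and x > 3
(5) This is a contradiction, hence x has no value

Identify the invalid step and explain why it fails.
Step 4: Combining: x < 3 and x > 3

Step 4 incorrectly combines the conditions. From x <= 3 and x >= 3, the intersection is x = 3. The error treats the 'or' cases as 'and' requirements. The correct conclusion is that x = 3 is the unique solution, not that no solution exists.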